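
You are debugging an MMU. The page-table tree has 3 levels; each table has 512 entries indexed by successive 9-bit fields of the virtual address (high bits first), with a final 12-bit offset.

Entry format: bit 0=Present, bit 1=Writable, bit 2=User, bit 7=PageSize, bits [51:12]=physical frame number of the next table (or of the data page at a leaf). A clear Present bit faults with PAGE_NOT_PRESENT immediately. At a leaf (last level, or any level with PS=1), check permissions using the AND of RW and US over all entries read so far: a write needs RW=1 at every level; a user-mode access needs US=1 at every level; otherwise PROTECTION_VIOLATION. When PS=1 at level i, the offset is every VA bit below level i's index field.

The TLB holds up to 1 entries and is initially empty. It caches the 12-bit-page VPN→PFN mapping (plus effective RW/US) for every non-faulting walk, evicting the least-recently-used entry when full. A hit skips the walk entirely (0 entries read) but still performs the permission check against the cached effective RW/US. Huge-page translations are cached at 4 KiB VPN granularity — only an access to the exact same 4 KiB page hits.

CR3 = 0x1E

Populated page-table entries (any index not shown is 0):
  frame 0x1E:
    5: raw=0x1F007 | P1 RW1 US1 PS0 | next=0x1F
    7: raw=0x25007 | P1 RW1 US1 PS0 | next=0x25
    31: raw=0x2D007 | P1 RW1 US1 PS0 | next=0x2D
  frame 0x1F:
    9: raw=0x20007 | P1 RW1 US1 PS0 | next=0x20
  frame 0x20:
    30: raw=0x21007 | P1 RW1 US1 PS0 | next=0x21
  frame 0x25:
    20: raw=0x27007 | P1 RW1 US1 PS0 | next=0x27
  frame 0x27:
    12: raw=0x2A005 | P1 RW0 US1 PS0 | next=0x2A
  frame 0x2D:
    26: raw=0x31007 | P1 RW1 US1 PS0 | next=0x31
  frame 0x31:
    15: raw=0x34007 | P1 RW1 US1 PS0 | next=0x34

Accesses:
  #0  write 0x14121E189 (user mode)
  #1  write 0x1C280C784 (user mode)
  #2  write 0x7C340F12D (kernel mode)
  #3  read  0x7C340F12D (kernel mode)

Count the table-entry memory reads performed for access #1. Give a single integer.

Per-access translation:
#0 VA=0x14121E189 (w,user):
  L0 @0x1E[5] → 0x1F007  P=1,RW=1,US=1,PS=0
  L1 @0x1F[9] → 0x20007  P=1,RW=1,US=1,PS=0
  L2 @0x20[30] → 0x21007  P=1,RW=1,US=1,PS=0
  ✓ 0x21189  — 3 lookups
#1 VA=0x1C280C784 (w,user):
  L0 @0x1E[7] → 0x25007  P=1,RW=1,US=1,PS=0
  L1 @0x25[20] → 0x27007  P=1,RW=1,US=1,PS=0
  L2 @0x27[12] → 0x2A005  P=1,RW=0,US=1,PS=0
  ⇒ fault: PROTECTION_VIOLATION  — 3 lookups
#2 VA=0x7C340F12D (w,kernel):
  L0 @0x1E[31] → 0x2D007  P=1,RW=1,US=1,PS=0
  L1 @0x2D[26] → 0x31007  P=1,RW=1,US=1,PS=0
  L2 @0x31[15] → 0x34007  P=1,RW=1,US=1,PS=0
  ✓ 0x3412D  — 3 lookups
#3 VA=0x7C340F12D (r,kernel):
  TLB hit vpn=0x7C340F → PA=0x3412D

Entries read for #1: 3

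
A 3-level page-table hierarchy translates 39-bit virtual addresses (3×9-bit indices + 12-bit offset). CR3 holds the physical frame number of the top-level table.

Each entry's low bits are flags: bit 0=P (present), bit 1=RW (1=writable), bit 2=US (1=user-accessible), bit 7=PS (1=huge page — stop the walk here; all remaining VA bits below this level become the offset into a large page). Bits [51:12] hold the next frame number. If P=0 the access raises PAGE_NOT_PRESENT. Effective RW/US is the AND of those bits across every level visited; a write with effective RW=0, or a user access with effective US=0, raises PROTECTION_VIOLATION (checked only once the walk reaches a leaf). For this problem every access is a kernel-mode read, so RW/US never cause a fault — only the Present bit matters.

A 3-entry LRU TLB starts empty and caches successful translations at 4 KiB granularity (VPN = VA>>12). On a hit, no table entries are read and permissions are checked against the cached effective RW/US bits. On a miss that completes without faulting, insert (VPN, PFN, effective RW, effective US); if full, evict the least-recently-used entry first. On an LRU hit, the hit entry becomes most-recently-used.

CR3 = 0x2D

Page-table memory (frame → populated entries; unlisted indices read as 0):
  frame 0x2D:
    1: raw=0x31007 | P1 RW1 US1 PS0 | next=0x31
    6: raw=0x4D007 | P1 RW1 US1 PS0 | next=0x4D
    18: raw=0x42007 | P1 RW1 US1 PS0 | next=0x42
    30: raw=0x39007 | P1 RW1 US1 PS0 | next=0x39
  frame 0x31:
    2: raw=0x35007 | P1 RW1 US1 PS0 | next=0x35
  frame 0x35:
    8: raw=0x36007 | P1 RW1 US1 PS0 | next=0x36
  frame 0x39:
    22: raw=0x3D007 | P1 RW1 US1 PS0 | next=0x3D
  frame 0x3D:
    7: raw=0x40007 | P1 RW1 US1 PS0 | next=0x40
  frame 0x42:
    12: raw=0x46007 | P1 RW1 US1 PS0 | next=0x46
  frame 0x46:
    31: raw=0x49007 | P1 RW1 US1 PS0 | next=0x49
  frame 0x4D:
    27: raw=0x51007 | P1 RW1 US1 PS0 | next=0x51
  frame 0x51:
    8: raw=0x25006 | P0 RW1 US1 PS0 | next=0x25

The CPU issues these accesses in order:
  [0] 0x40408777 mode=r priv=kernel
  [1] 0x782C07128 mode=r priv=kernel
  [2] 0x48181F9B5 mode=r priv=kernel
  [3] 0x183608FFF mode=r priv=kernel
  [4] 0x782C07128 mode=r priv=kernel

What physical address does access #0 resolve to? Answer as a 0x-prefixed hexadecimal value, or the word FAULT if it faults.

Walk each access:
#0 VA=0x40408777 (r,kernel):
  L0 @0x2D[1] → 0x31007  P=1,RW=1,US=1,PS=0
  L1 @0x31[2] → 0x35007  P=1,RW=1,US=1,PS=0
  L2 @0x35[8] → 0x36007  P=1,RW=1,US=1,PS=0
  → PA=0x36777  (3 entries read)
#1 VA=0x782C07128 (r,kernel):
  L0 @0x2D[30] → 0x39007  P=1,RW=1,US=1,PS=0
  L1 @0x39[22] → 0x3D007  P=1,RW=1,US=1,PS=0
  L2 @0x3D[7] → 0x40007  P=1,RW=1,US=1,PS=0
  → PA=0x40128  (3 entries read)
#2 VA=0x48181F9B5 (r,kernel):
  L0 @0x2D[18] → 0x42007  P=1,RW=1,US=1,PS=0
  L1 @0x42[12] → 0x46007  P=1,RW=1,US=1,PS=0
  L2 @0x46[31] → 0x49007  P=1,RW=1,US=1,PS=0
  → PA=0x499B5  (3 entries read)
#3 VA=0x183608FFF (r,kernel):
  L0 @0x2D[6] → 0x4D007  P=1,RW=1,US=1,PS=0
  L1 @0x4D[27] → 0x51007  P=1,RW=1,US=1,PS=0
  L2 @0x51[8] → 0x25006  P=0,RW=1,US=1,PS=0
  ✗ PAGE_NOT_PRESENT  [3 reads]
#4 VA=0x782C07128 (r,kernel):
  TLB hit vpn=0x782C07 → PA=0x40128

Access #0 PA: 0x36777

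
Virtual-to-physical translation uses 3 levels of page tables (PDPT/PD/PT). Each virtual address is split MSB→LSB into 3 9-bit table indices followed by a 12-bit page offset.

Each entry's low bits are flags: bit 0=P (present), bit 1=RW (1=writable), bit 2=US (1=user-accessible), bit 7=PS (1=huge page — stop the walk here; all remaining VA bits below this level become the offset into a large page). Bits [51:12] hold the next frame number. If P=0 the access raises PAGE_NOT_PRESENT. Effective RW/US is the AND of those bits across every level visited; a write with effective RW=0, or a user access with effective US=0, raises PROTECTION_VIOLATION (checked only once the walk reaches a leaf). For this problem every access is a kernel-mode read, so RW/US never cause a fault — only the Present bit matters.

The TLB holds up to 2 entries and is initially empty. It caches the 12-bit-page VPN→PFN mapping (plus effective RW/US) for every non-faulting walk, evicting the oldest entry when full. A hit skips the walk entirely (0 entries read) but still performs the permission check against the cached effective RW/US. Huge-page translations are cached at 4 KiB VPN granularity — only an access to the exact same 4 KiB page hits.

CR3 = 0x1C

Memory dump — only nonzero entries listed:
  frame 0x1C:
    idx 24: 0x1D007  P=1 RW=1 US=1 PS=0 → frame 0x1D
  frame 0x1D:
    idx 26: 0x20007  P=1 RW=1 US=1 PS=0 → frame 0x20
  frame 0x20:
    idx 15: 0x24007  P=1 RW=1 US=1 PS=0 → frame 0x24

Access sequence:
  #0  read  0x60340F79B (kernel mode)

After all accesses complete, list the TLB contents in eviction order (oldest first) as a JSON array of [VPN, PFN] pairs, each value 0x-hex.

Per-access translation:
#0 VA=0x60340F79B (r,kernel):
  L0: frame=0x1C idx=24 entry=0x1D007 [P=1 RW=1 US=1 PS=0]
  L1: frame=0x1D idx=26 entry=0x20007 [P=1 RW=1 US=1 PS=0]
  L2: frame=0x20 idx=15 entry=0x24007 [P=1 RW=1 US=1 PS=0]
  → PA=0x2479B  (3 entries read)

TLB: [["0x60340F", "0x24"]]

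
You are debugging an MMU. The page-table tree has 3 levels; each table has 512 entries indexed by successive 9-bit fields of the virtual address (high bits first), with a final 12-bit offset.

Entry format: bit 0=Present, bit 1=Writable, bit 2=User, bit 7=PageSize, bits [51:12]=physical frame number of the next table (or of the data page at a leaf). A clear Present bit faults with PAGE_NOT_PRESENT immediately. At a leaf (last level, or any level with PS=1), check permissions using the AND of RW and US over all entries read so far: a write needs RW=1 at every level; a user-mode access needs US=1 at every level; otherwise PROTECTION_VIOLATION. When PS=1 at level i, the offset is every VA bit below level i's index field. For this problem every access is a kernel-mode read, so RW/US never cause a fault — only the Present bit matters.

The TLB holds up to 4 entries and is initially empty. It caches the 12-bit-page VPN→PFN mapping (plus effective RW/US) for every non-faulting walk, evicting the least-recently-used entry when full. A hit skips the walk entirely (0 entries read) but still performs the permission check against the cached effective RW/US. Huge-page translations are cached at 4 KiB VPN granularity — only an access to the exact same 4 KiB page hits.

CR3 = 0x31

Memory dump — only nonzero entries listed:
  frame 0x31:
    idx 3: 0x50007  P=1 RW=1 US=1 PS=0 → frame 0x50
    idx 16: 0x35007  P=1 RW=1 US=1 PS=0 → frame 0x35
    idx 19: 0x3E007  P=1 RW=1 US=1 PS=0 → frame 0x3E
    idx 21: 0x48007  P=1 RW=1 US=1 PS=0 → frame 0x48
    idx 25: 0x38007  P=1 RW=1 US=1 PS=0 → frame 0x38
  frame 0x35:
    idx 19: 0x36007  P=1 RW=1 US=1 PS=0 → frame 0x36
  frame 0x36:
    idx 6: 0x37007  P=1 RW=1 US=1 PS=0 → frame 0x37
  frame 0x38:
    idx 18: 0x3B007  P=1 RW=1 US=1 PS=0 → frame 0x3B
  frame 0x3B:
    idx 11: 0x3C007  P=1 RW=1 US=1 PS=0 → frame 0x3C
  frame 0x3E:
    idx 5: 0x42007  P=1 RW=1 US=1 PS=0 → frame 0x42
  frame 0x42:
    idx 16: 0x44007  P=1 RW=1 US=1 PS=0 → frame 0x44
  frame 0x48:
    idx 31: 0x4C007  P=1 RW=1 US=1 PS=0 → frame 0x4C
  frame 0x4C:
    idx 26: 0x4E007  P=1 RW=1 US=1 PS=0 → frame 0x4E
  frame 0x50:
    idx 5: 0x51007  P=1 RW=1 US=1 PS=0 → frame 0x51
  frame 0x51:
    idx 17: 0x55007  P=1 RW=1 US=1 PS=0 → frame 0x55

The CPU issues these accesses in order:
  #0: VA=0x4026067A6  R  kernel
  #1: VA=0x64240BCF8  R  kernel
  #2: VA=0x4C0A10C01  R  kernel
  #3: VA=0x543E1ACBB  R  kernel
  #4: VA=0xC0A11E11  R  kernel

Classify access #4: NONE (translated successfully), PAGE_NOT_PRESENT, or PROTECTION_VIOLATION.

Per-access translation:
#0 VA=0x4026067A6 (r,kernel):
  L0: frame=0x31 idx=16 entry=0x35007 [P=1 RW=1 US=1 PS=0]
  L1: frame=0x35 idx=19 entry=0x36007 [P=1 RW=1 US=1 PS=0]
  L2: frame=0x36 idx=6 entry=0x37007 [P=1 RW=1 US=1 PS=0]
  ✓ 0x377A6  — 3 lookups
#1 VA=0x64240BCF8 (r,kernel):
  L0: frame=0x31 idx=25 entry=0x38007 [P=1 RW=1 US=1 PS=0]
  L1: frame=0x38 idx=18 entry=0x3B007 [P=1 RW=1 US=1 PS=0]
  L2: frame=0x3B idx=11 entry=0x3C007 [P=1 RW=1 US=1 PS=0]
  ✓ 0x3CCF8  — 3 lookups
#2 VA=0x4C0A10C01 (r,kernel):
  L0: frame=0x31 idx=19 entry=0x3E007 [P=1 RW=1 US=1 PS=0]
  L1: frame=0x3E idx=5 entry=0x42007 [P=1 RW=1 US=1 PS=0]
  L2: frame=0x42 idx=16 entry=0x44007 [P=1 RW=1 US=1 PS=0]
  ✓ 0x44C01  — 3 lookups
#3 VA=0x543E1ACBB (r,kernel):
  L0: frame=0x31 idx=21 entry=0x48007 [P=1 RW=1 US=1 PS=0]
  L1: frame=0x48 idx=31 entry=0x4C007 [P=1 RW=1 US=1 PS=0]
  L2: frame=0x4C idx=26 entry=0x4E007 [P=1 RW=1 US=1 PS=0]
  ✓ 0x4ECBB  — 3 lookups
#4 VA=0xC0A11E11 (r,kernel):
  L0: frame=0x31 idx=3 entry=0x50007 [P=1 RW=1 US=1 PS=0]
  L1: frame=0x50 idx=5 entry=0x51007 [P=1 RW=1 US=1 PS=0]
  L2: frame=0x51 idx=17 entry=0x55007 [P=1 RW=1 US=1 PS=0]
  ✓ 0x55E11  — 3 lookups

Access #4 fault: NONE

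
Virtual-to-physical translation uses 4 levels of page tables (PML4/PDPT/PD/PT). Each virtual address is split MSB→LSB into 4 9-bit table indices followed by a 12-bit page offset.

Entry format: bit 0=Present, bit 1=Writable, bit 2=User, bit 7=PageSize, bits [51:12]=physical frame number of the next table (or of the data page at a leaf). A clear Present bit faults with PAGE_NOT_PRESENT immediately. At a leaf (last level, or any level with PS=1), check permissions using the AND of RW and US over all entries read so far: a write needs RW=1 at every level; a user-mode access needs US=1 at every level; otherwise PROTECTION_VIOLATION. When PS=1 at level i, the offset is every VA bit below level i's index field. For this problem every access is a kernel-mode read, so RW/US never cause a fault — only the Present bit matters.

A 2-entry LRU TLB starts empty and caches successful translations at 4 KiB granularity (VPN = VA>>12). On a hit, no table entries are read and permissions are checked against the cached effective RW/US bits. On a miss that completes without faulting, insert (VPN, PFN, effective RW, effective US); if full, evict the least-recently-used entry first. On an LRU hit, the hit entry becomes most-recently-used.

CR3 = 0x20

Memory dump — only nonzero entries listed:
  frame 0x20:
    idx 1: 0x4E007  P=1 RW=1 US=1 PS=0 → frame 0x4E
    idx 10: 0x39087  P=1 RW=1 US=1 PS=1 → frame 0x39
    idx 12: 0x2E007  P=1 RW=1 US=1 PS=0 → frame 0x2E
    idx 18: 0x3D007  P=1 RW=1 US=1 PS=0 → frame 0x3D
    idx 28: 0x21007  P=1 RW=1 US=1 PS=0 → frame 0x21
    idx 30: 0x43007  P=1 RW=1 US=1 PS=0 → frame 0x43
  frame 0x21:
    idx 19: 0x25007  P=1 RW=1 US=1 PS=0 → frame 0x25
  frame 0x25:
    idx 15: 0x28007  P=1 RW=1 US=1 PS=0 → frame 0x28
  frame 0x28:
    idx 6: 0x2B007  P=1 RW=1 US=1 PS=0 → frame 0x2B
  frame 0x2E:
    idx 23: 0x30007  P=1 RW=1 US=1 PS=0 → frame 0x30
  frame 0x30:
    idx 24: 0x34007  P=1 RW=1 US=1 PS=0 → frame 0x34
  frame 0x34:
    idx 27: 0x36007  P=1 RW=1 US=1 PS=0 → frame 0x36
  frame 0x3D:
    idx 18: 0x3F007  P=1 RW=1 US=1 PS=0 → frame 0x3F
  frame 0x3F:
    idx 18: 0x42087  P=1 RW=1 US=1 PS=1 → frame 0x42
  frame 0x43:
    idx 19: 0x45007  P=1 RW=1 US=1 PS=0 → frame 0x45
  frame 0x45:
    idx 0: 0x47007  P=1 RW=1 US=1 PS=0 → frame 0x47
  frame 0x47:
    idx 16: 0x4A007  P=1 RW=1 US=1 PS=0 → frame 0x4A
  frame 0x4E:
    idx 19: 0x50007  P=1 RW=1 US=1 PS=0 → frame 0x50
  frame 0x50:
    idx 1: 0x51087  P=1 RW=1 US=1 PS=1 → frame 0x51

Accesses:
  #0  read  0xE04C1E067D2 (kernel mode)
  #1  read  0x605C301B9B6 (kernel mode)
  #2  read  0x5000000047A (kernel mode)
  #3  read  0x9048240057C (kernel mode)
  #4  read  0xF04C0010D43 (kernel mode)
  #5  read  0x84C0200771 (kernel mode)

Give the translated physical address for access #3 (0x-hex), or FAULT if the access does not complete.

Trace:
#0 VA=0xE04C1E067D2 (r,kernel):
  L0: frame=0x20 idx=28 entry=0x21007 [P=1 RW=1 US=1 PS=0]
  L1: frame=0x21 idx=19 entry=0x25007 [P=1 RW=1 US=1 PS=0]
  L2: frame=0x25 idx=15 entry=0x28007 [P=1 RW=1 US=1 PS=0]
  L3: frame=0x28 idx=6 entry=0x2B007 [P=1 RW=1 US=1 PS=0]
  → PA=0x2B7D2  (4 entries read)
#1 VA=0x605C301B9B6 (r,kernel):
  L0: frame=0x20 idx=12 entry=0x2E007 [P=1 RW=1 US=1 PS=0]
  L1: frame=0x2E idx=23 entry=0x30007 [P=1 RW=1 US=1 PS=0]
  L2: frame=0x30 idx=24 entry=0x34007 [P=1 RW=1 US=1 PS=0]
  L3: frame=0x34 idx=27 entry=0x36007 [P=1 RW=1 US=1 PS=0]
  → PA=0x369B6  (4 entries read)
#2 VA=0x5000000047A (r,kernel):
  L0: frame=0x20 idx=10 entry=0x39087 [P=1 RW=1 US=1 PS=1]
  → PA=0x3947A (huge @L0)  (1 entries read)
#3 VA=0x9048240057C (r,kernel):
  L0: frame=0x20 idx=18 entry=0x3D007 [P=1 RW=1 US=1 PS=0]
  L1: frame=0x3D idx=18 entry=0x3F007 [P=1 RW=1 US=1 PS=0]
  L2: frame=0x3F idx=18 entry=0x42087 [P=1 RW=1 US=1 PS=1]
  → PA=0x4257C (huge @L2)  (3 entries read)
#4 VA=0xF04C0010D43 (r,kernel):
  L0: frame=0x20 idx=30 entry=0x43007 [P=1 RW=1 US=1 PS=0]
  L1: frame=0x43 idx=19 entry=0x45007 [P=1 RW=1 US=1 PS=0]
  L2: frame=0x45 idx=0 entry=0x47007 [P=1 RW=1 US=1 PS=0]
  L3: frame=0x47 idx=16 entry=0x4A007 [P=1 RW=1 US=1 PS=0]
  → PA=0x4AD43  (4 entries read)
#5 VA=0x84C0200771 (r,kernel):
  L0: frame=0x20 idx=1 entry=0x4E007 [P=1 RW=1 US=1 PS=0]
  L1: frame=0x4E idx=19 entry=0x50007 [P=1 RW=1 US=1 PS=0]
  L2: frame=0x50 idx=1 entry=0x51087 [P=1 RW=1 US=1 PS=1]
  → PA=0x51771 (huge @L2)  (3 entries read)

Access #3 PA: 0x4257C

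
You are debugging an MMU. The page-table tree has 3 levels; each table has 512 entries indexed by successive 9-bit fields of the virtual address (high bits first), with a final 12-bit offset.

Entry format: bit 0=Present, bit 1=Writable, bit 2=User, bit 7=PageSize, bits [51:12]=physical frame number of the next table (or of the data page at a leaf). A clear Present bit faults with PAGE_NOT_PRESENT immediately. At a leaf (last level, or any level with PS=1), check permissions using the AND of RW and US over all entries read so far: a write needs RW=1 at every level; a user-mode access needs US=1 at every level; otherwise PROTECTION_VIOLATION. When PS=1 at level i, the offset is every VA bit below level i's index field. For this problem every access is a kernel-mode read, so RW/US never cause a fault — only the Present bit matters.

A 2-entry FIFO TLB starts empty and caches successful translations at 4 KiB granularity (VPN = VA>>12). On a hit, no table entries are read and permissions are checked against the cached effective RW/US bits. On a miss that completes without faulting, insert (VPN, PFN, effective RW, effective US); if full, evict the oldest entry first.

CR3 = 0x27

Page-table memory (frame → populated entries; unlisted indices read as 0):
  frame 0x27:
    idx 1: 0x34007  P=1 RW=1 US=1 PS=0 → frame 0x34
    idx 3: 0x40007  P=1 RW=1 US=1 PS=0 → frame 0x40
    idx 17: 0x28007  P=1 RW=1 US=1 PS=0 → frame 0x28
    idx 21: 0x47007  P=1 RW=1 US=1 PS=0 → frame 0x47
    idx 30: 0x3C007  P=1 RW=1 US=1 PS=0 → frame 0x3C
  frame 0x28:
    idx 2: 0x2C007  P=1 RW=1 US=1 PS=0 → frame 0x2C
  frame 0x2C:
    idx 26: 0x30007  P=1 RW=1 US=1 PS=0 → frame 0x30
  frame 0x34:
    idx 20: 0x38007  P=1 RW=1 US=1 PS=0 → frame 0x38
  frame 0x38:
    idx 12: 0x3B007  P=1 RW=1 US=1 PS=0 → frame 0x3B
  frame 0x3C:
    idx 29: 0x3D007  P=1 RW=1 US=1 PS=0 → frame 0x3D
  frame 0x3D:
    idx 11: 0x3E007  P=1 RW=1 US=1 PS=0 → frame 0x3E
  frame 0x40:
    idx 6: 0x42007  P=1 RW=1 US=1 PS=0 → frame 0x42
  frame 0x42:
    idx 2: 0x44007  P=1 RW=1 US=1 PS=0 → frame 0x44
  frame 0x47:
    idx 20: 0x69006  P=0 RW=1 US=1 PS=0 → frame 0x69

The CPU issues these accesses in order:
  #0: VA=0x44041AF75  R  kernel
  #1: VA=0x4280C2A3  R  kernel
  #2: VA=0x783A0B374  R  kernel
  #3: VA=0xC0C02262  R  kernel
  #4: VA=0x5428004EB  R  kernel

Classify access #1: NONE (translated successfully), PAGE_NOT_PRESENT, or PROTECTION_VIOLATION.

Per-access translation:
#0 VA=0x44041AF75 (r,kernel):
  [0] read 0x27 idx=17: raw=0x28007 flags P=1 W=1 U=1 S=0
  [1] read 0x28 idx=2: raw=0x2C007 flags P=1 W=1 U=1 S=0
  [2] read 0x2C idx=26: raw=0x30007 flags P=1 W=1 U=1 S=0
  → PA=0x30F75  (3 entries read)
#1 VA=0x4280C2A3 (r,kernel):
  [0] read 0x27 idx=1: raw=0x34007 flags P=1 W=1 U=1 S=0
  [1] read 0x34 idx=20: raw=0x38007 flags P=1 W=1 U=1 S=0
  [2] read 0x38 idx=12: raw=0x3B007 flags P=1 W=1 U=1 S=0
  → PA=0x3B2A3  (3 entries read)
#2 VA=0x783A0B374 (r,kernel):
  [0] read 0x27 idx=30: raw=0x3C007 flags P=1 W=1 U=1 S=0
  [1] read 0x3C idx=29: raw=0x3D007 flags P=1 W=1 U=1 S=0
  [2] read 0x3D idx=11: raw=0x3E007 flags P=1 W=1 U=1 S=0
  → PA=0x3E374  (3 entries read)
#3 VA=0xC0C02262 (r,kernel):
  [0] read 0x27 idx=3: raw=0x40007 flags P=1 W=1 U=1 S=0
  [1] read 0x40 idx=6: raw=0x42007 flags P=1 W=1 U=1 S=0
  [2] read 0x42 idx=2: raw=0x44007 flags P=1 W=1 U=1 S=0
  → PA=0x44262  (3 entries read)
#4 VA=0x5428004EB (r,kernel):
  [0] read 0x27 idx=21: raw=0x47007 flags P=1 W=1 U=1 S=0
  [1] read 0x47 idx=20: raw=0x69006 flags P=0 W=1 U=1 S=0
  ⇒ fault: PAGE_NOT_PRESENT  — 2 lookups

Access #1 fault: NONE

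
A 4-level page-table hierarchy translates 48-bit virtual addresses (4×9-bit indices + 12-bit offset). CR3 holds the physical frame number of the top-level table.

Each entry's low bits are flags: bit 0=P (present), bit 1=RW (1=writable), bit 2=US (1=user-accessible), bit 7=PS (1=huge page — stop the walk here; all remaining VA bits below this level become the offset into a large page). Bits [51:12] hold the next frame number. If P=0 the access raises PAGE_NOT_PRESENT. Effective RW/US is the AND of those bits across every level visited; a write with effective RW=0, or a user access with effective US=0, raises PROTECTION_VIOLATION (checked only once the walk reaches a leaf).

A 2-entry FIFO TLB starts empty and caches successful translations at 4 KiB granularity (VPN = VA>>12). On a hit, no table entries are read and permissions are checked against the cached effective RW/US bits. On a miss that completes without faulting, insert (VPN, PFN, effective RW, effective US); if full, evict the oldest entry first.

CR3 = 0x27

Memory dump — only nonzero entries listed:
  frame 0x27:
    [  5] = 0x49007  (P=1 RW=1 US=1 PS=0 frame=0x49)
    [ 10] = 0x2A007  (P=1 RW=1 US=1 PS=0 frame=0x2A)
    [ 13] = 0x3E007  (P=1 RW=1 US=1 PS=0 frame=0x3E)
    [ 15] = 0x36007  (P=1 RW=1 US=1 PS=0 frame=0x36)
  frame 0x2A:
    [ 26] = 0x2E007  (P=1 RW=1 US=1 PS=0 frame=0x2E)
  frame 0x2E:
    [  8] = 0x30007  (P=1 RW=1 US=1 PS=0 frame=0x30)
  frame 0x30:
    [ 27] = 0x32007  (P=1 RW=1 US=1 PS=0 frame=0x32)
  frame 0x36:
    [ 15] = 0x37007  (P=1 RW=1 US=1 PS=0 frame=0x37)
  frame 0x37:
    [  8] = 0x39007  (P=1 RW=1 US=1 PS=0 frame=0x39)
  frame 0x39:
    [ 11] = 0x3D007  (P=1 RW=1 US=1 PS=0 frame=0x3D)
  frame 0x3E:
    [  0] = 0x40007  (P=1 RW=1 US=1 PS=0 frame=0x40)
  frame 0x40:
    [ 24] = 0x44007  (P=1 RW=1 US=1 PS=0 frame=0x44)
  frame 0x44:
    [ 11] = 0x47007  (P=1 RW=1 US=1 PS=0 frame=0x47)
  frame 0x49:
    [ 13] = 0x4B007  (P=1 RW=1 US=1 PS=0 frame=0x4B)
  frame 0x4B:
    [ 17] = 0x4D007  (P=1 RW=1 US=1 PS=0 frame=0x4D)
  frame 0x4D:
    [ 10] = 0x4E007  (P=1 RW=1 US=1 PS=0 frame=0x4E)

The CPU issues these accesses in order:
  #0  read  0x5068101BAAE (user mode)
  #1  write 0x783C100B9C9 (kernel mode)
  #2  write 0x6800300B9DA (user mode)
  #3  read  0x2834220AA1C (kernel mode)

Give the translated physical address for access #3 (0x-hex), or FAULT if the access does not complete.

Walk each access:
#0 VA=0x5068101BAAE (r,user):
  L0: frame=0x27 idx=10 entry=0x2A007 [P=1 RW=1 US=1 PS=0]
  L1: frame=0x2A idx=26 entry=0x2E007 [P=1 RW=1 US=1 PS=0]
  L2: frame=0x2E idx=8 entry=0x30007 [P=1 RW=1 US=1 PS=0]
  L3: frame=0x30 idx=27 entry=0x32007 [P=1 RW=1 US=1 PS=0]
  → PA=0x32AAE  (4 entries read)
#1 VA=0x783C100B9C9 (w,kernel):
  L0: frame=0x27 idx=15 entry=0x36007 [P=1 RW=1 US=1 PS=0]
  L1: frame=0x36 idx=15 entry=0x37007 [P=1 RW=1 US=1 PS=0]
  L2: frame=0x37 idx=8 entry=0x39007 [P=1 RW=1 US=1 PS=0]
  L3: frame=0x39 idx=11 entry=0x3D007 [P=1 RW=1 US=1 PS=0]
  → PA=0x3D9C9  (4 entries read)
#2 VA=0x6800300B9DA (w,user):
  L0: frame=0x27 idx=13 entry=0x3E007 [P=1 RW=1 US=1 PS=0]
  L1: frame=0x3E idx=0 entry=0x40007 [P=1 RW=1 US=1 PS=0]
  L2: frame=0x40 idx=24 entry=0x44007 [P=1 RW=1 US=1 PS=0]
  L3: frame=0x44 idx=11 entry=0x47007 [P=1 RW=1 US=1 PS=0]
  → PA=0x479DA  (4 entries read)
#3 VA=0x2834220AA1C (r,kernel):
  L0: frame=0x27 idx=5 entry=0x49007 [P=1 RW=1 US=1 PS=0]
  L1: frame=0x49 idx=13 entry=0x4B007 [P=1 RW=1 US=1 PS=0]
  L2: frame=0x4B idx=17 entry=0x4D007 [P=1 RW=1 US=1 PS=0]
  L3: frame=0x4D idx=10 entry=0x4E007 [P=1 RW=1 US=1 PS=0]
  → PA=0x4EA1C  (4 entries read)

Access #3 PA: 0x4EA1C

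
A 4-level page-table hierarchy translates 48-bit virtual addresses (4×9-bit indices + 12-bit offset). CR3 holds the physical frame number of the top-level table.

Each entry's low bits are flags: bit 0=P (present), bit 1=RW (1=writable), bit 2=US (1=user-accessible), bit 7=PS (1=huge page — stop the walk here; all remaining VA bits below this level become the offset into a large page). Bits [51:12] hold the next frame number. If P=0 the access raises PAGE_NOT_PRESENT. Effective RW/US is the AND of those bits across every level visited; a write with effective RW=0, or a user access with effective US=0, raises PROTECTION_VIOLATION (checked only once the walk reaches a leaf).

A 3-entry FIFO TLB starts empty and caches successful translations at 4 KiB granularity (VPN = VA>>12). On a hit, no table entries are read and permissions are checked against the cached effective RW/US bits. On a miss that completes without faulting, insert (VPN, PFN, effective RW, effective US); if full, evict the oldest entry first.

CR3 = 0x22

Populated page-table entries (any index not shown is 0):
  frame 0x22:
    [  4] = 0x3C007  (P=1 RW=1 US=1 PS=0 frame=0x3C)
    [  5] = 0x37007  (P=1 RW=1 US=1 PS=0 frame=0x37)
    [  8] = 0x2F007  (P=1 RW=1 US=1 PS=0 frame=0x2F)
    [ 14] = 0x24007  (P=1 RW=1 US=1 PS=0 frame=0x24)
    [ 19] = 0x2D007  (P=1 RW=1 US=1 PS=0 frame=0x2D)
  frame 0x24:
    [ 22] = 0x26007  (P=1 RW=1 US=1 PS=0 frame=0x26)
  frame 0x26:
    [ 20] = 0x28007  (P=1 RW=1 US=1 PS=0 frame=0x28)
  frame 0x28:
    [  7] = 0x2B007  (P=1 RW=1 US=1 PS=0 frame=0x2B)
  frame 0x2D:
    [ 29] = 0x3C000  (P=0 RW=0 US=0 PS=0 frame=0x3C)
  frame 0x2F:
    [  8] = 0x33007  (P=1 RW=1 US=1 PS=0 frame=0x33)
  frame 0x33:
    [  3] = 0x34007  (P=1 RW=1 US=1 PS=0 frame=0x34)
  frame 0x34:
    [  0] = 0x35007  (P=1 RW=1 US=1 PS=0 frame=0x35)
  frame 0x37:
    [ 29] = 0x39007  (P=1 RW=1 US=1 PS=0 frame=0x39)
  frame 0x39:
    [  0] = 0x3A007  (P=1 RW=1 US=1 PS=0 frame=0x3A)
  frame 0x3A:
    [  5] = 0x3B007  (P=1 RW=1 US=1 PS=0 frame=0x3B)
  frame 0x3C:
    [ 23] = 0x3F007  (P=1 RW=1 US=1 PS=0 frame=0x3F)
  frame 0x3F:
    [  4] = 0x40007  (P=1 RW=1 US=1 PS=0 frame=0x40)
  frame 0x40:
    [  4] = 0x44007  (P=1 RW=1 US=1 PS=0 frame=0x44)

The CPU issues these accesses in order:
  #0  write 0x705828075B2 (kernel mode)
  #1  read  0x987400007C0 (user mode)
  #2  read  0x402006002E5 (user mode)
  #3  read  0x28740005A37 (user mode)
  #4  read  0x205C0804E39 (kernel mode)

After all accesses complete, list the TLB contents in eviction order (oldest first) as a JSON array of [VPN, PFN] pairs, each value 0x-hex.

Per-access translation:
#0 VA=0x705828075B2 (w,kernel):
  L0: frame=0x22 idx=14 entry=0x24007 [P=1 RW=1 US=1 PS=0]
  L1: frame=0x24 idx=22 entry=0x26007 [P=1 RW=1 US=1 PS=0]
  L2: frame=0x26 idx=20 entry=0x28007 [P=1 RW=1 US=1 PS=0]
  L3: frame=0x28 idx=7 entry=0x2B007 [P=1 RW=1 US=1 PS=0]
  ✓ 0x2B5B2  — 4 lookups
#1 VA=0x987400007C0 (r,user):
  L0: frame=0x22 idx=19 entry=0x2D007 [P=1 RW=1 US=1 PS=0]
  L1: frame=0x2D idx=29 entry=0x3C000 [P=0 RW=0 US=0 PS=0]
  ⇒ fault: PAGE_NOT_PRESENT  — 2 lookups
#2 VA=0x402006002E5 (r,user):
  L0: frame=0x22 idx=8 entry=0x2F007 [P=1 RW=1 US=1 PS=0]
  L1: frame=0x2F idx=8 entry=0x33007 [P=1 RW=1 US=1 PS=0]
  L2: frame=0x33 idx=3 entry=0x34007 [P=1 RW=1 US=1 PS=0]
  L3: frame=0x34 idx=0 entry=0x35007 [P=1 RW=1 US=1 PS=0]
  ✓ 0x352E5  — 4 lookups
#3 VA=0x28740005A37 (r,user):
  L0: frame=0x22 idx=5 entry=0x37007 [P=1 RW=1 US=1 PS=0]
  L1: frame=0x37 idx=29 entry=0x39007 [P=1 RW=1 US=1 PS=0]
  L2: frame=0x39 idx=0 entry=0x3A007 [P=1 RW=1 US=1 PS=0]
  L3: frame=0x3A idx=5 entry=0x3B007 [P=1 RW=1 US=1 PS=0]
  ✓ 0x3BA37  — 4 lookups
#4 VA=0x205C0804E39 (r,kernel):
  L0: frame=0x22 idx=4 entry=0x3C007 [P=1 RW=1 US=1 PS=0]
  L1: frame=0x3C idx=23 entry=0x3F007 [P=1 RW=1 US=1 PS=0]
  L2: frame=0x3F idx=4 entry=0x40007 [P=1 RW=1 US=1 PS=0]
  L3: frame=0x40 idx=4 entry=0x44007 [P=1 RW=1 US=1 PS=0]
  ✓ 0x44E39  — 4 lookups

TLB: [["0x40200600", "0x35"], ["0x28740005", "0x3B"], ["0x205C0804", "0x44"]]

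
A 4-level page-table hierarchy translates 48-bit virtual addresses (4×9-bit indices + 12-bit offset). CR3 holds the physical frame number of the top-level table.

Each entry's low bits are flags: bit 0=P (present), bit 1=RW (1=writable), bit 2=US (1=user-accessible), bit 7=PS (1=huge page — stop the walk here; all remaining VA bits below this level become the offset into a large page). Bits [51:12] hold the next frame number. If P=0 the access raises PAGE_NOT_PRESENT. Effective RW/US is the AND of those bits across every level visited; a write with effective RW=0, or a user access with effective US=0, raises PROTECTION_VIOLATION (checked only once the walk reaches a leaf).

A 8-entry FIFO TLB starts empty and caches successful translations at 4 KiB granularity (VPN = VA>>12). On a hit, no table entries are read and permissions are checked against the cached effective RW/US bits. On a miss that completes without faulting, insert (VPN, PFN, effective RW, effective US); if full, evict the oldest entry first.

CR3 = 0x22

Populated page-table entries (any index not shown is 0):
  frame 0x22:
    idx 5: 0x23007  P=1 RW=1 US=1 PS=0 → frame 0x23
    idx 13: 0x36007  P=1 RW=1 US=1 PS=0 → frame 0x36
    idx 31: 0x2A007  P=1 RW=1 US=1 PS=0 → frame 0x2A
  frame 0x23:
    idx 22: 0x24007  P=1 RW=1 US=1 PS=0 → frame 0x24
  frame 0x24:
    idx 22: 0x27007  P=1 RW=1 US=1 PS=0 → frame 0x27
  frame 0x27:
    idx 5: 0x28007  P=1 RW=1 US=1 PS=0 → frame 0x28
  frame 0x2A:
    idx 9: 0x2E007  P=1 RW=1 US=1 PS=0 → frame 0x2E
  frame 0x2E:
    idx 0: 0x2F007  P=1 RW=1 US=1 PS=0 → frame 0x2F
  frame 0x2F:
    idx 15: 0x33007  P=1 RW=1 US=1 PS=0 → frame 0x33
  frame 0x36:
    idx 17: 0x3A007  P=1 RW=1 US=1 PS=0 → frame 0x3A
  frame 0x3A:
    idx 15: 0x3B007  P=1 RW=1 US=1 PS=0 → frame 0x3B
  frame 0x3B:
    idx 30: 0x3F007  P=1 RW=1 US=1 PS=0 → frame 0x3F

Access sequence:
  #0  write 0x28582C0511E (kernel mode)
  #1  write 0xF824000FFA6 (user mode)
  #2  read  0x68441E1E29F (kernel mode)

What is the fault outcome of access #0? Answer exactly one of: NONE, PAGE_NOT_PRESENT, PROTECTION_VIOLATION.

Trace:
#0 VA=0x28582C0511E (w,kernel):
  L0 @0x22[5] → 0x23007  P=1,RW=1,US=1,PS=0
  L1 @0x23[22] → 0x24007  P=1,RW=1,US=1,PS=0
  L2 @0x24[22] → 0x27007  P=1,RW=1,US=1,PS=0
  L3 @0x27[5] → 0x28007  P=1,RW=1,US=1,PS=0
  → PA=0x2811E  (4 entries read)
#1 VA=0xF824000FFA6 (w,user):
  L0 @0x22[31] → 0x2A007  P=1,RW=1,US=1,PS=0
  L1 @0x2A[9] → 0x2E007  P=1,RW=1,US=1,PS=0
  L2 @0x2E[0] → 0x2F007  P=1,RW=1,US=1,PS=0
  L3 @0x2F[15] → 0x33007  P=1,RW=1,US=1,PS=0
  → PA=0x33FA6  (4 entries read)
#2 VA=0x68441E1E29F (r,kernel):
  L0 @0x22[13] → 0x36007  P=1,RW=1,US=1,PS=0
  L1 @0x36[17] → 0x3A007  P=1,RW=1,US=1,PS=0
  L2 @0x3A[15] → 0x3B007  P=1,RW=1,US=1,PS=0
  L3 @0x3B[30] → 0x3F007  P=1,RW=1,US=1,PS=0
  → PA=0x3F29F  (4 entries read)

Access #0 fault: NONE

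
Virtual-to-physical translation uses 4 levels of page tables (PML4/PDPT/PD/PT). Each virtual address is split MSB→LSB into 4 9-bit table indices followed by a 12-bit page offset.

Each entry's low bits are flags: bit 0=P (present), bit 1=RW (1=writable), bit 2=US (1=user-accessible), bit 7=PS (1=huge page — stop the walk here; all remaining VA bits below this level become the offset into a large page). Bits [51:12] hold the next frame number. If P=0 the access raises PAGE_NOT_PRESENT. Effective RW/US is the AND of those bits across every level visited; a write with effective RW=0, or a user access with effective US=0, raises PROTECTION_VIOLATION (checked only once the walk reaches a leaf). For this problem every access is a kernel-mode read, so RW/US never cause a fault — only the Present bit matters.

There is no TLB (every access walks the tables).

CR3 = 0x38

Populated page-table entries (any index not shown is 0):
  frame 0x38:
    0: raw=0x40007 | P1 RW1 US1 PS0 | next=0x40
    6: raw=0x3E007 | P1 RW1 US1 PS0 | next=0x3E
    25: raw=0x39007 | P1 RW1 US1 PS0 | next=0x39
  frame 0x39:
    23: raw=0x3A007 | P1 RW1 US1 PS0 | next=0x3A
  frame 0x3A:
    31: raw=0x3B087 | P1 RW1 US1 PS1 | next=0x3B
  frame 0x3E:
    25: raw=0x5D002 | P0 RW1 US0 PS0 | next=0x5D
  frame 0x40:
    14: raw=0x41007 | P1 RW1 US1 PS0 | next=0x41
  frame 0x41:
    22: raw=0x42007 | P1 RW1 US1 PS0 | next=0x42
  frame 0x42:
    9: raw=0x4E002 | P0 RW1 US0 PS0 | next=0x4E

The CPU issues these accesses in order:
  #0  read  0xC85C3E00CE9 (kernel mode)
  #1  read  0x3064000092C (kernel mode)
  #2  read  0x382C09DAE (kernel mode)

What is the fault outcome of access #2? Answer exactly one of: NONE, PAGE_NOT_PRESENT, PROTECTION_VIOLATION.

Walk each access:
#0 VA=0xC85C3E00CE9 (r,kernel):
  [0] read 0x38 idx=25: raw=0x39007 flags P=1 W=1 U=1 S=0
  [1] read 0x39 idx=23: raw=0x3A007 flags P=1 W=1 U=1 S=0
  [2] read 0x3A idx=31: raw=0x3B087 flags P=1 W=1 U=1 S=1
  ✓ 0x3BCE9 (huge @L2)  — 3 lookups
#1 VA=0x3064000092C (r,kernel):
  [0] read 0x38 idx=6: raw=0x3E007 flags P=1 W=1 U=1 S=0
  [1] read 0x3E idx=25: raw=0x5D002 flags P=0 W=1 U=0 S=0
  → PAGE_NOT_PRESENT  (2 entries read)
#2 VA=0x382C09DAE (r,kernel):
  [0] read 0x38 idx=0: raw=0x40007 flags P=1 W=1 U=1 S=0
  [1] read 0x40 idx=14: raw=0x41007 flags P=1 W=1 U=1 S=0
  [2] read 0x41 idx=22: raw=0x42007 flags P=1 W=1 U=1 S=0
  [3] read 0x42 idx=9: raw=0x4E002 flags P=0 W=1 U=0 S=0
  → PAGE_NOT_PRESENT  (4 entries read)

Access #2 fault: PAGE_NOT_PRESENT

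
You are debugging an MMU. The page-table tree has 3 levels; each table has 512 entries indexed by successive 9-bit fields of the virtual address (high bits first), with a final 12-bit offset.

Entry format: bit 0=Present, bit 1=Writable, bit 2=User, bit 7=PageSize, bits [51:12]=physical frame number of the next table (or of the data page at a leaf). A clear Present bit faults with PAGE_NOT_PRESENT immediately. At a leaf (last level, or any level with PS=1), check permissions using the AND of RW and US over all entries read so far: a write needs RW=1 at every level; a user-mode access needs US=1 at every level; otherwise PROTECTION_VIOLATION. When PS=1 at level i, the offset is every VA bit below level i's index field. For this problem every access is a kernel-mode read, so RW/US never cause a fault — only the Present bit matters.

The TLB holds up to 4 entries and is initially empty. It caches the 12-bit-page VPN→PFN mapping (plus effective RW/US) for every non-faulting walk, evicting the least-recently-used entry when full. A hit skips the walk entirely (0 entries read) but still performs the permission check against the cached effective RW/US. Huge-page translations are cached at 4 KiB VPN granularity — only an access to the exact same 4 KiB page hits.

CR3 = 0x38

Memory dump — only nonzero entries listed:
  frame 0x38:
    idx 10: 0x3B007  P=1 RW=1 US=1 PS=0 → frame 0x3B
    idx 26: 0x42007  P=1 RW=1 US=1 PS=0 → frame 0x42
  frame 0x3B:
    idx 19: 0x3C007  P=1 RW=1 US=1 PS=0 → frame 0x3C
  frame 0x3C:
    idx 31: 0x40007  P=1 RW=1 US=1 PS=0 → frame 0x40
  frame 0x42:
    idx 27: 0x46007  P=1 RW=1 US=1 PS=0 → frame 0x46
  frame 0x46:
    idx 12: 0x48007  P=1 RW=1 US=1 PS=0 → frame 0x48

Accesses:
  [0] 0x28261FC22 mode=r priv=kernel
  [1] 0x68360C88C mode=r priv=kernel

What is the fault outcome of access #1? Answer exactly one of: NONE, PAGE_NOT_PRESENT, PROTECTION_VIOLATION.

Per-access translation:
#0 VA=0x28261FC22 (r,kernel):
  L0: frame=0x38 idx=10 entry=0x3B007 [P=1 RW=1 US=1 PS=0]
  L1: frame=0x3B idx=19 entry=0x3C007 [P=1 RW=1 US=1 PS=0]
  L2: frame=0x3C idx=31 entry=0x40007 [P=1 RW=1 US=1 PS=0]
  → PA=0x40C22  (3 entries read)
#1 VA=0x68360C88C (r,kernel):
  L0: frame=0x38 idx=26 entry=0x42007 [P=1 RW=1 US=1 PS=0]
  L1: frame=0x42 idx=27 entry=0x46007 [P=1 RW=1 US=1 PS=0]
  L2: frame=0x46 idx=12 entry=0x48007 [P=1 RW=1 US=1 PS=0]
  → PA=0x4888C  (3 entries read)

Access #1 fault: NONE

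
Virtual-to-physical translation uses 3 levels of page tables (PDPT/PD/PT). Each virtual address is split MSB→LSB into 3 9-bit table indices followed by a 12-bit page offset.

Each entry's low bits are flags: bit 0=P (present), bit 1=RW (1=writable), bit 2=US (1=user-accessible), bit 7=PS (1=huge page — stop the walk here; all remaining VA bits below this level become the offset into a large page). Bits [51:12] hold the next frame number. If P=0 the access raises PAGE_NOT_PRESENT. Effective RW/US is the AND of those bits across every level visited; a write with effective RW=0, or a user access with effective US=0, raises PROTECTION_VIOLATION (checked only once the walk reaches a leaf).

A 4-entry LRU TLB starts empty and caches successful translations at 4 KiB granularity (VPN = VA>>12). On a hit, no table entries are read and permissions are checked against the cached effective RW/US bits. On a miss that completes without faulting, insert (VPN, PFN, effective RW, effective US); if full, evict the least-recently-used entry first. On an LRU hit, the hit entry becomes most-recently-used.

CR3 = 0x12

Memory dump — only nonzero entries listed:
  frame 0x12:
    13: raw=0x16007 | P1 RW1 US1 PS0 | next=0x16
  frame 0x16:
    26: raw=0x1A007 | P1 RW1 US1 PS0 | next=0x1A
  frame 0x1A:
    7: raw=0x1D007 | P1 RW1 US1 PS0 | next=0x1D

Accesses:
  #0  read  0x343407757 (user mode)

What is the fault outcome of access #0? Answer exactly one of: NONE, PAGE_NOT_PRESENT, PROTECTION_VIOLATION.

Trace:
#0 VA=0x343407757 (r,user):
  L0: frame=0x12 idx=13 entry=0x16007 [P=1 RW=1 US=1 PS=0]
  L1: frame=0x16 idx=26 entry=0x1A007 [P=1 RW=1 US=1 PS=0]
  L2: frame=0x1A idx=7 entry=0x1D007 [P=1 RW=1 US=1 PS=0]
  ⇒ phys 0x1D757  [3 reads]

Access #0 fault: NONE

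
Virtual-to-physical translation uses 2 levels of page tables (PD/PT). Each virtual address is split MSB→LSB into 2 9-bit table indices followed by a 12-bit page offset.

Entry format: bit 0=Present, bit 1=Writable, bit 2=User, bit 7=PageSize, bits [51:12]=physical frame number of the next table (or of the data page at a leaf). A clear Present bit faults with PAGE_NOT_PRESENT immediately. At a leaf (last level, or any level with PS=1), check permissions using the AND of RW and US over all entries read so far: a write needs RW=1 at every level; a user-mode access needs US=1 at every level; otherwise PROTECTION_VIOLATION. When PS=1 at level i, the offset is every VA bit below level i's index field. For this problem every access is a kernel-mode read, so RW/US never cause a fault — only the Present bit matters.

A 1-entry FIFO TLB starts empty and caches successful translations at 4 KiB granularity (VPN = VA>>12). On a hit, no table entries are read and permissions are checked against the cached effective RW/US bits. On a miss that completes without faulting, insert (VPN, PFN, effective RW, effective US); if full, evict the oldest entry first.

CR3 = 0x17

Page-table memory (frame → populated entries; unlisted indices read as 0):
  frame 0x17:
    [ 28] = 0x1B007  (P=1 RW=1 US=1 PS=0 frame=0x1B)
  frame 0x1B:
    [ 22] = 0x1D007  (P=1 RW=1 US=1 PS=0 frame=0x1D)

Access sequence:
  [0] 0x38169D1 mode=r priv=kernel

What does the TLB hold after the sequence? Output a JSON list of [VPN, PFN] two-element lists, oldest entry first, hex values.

Per-access translation:
#0 VA=0x38169D1 (r,kernel):
  L0: frame=0x17 idx=28 entry=0x1B007 [P=1 RW=1 US=1 PS=0]
  L1: frame=0x1B idx=22 entry=0x1D007 [P=1 RW=1 US=1 PS=0]
  → PA=0x1D9D1  (2 entries read)

TLB: [["0x3816", "0x1D"]]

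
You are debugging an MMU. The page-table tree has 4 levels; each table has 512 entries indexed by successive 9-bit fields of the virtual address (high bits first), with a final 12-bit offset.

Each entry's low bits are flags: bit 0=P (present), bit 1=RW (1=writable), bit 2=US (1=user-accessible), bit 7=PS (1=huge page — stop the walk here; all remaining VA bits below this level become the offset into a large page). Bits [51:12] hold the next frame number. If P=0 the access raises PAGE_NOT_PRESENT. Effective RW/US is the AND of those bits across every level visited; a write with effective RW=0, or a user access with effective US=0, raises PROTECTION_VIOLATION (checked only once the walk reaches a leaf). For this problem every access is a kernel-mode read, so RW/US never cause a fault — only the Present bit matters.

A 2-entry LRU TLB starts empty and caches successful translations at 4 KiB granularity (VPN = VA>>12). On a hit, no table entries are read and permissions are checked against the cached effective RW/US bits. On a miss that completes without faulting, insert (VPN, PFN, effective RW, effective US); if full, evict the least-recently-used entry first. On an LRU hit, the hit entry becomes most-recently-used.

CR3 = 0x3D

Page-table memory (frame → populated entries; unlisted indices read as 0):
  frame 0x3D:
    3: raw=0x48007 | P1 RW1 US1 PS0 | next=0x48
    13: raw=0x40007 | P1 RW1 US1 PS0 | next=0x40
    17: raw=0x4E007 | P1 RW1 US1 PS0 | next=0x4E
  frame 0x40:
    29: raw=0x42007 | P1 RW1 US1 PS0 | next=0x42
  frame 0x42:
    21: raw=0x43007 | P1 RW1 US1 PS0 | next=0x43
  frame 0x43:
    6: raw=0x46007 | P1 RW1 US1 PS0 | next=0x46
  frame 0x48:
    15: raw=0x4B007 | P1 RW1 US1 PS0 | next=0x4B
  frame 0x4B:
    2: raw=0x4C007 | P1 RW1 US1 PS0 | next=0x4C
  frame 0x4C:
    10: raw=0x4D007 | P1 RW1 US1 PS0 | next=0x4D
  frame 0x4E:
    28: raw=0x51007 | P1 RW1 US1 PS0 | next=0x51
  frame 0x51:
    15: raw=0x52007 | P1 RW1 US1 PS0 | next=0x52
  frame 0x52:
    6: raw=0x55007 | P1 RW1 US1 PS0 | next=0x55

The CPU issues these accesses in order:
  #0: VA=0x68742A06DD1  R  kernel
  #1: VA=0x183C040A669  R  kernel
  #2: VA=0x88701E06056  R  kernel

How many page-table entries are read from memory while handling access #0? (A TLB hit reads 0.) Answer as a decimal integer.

Trace:
#0 VA=0x68742A06DD1 (r,kernel):
  [0] read 0x3D idx=13: raw=0x40007 flags P=1 W=1 U=1 S=0
  [1] read 0x40 idx=29: raw=0x42007 flags P=1 W=1 U=1 S=0
  [2] read 0x42 idx=21: raw=0x43007 flags P=1 W=1 U=1 S=0
  [3] read 0x43 idx=6: raw=0x46007 flags P=1 W=1 U=1 S=0
  ✓ 0x46DD1  — 4 lookups
#1 VA=0x183C040A669 (r,kernel):
  [0] read 0x3D idx=3: raw=0x48007 flags P=1 W=1 U=1 S=0
  [1] read 0x48 idx=15: raw=0x4B007 flags P=1 W=1 U=1 S=0
  [2] read 0x4B idx=2: raw=0x4C007 flags P=1 W=1 U=1 S=0
  [3] read 0x4C idx=10: raw=0x4D007 flags P=1 W=1 U=1 S=0
  ✓ 0x4D669  — 4 lookups
#2 VA=0x88701E06056 (r,kernel):
  [0] read 0x3D idx=17: raw=0x4E007 flags P=1 W=1 U=1 S=0
  [1] read 0x4E idx=28: raw=0x51007 flags P=1 W=1 U=1 S=0
  [2] read 0x51 idx=15: raw=0x52007 flags P=1 W=1 U=1 S=0
  [3] read 0x52 idx=6: raw=0x55007 flags P=1 W=1 U=1 S=0
  ✓ 0x55056  — 4 lookups

Entries read for #0: 4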